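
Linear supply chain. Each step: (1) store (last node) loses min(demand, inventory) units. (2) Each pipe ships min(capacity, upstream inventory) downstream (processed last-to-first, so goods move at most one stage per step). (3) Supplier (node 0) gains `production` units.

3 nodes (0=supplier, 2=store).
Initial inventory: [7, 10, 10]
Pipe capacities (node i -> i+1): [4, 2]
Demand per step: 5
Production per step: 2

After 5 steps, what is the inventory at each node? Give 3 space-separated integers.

Step 1: demand=5,sold=5 ship[1->2]=2 ship[0->1]=4 prod=2 -> inv=[5 12 7]
Step 2: demand=5,sold=5 ship[1->2]=2 ship[0->1]=4 prod=2 -> inv=[3 14 4]
Step 3: demand=5,sold=4 ship[1->2]=2 ship[0->1]=3 prod=2 -> inv=[2 15 2]
Step 4: demand=5,sold=2 ship[1->2]=2 ship[0->1]=2 prod=2 -> inv=[2 15 2]
Step 5: demand=5,sold=2 ship[1->2]=2 ship[0->1]=2 prod=2 -> inv=[2 15 2]

2 15 2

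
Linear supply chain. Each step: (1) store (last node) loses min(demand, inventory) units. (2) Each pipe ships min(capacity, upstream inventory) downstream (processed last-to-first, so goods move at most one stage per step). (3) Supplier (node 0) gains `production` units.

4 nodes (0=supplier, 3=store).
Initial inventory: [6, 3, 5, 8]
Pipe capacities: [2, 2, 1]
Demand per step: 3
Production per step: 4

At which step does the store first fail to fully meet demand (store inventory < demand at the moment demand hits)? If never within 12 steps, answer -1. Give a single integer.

Step 1: demand=3,sold=3 ship[2->3]=1 ship[1->2]=2 ship[0->1]=2 prod=4 -> [8 3 6 6]
Step 2: demand=3,sold=3 ship[2->3]=1 ship[1->2]=2 ship[0->1]=2 prod=4 -> [10 3 7 4]
Step 3: demand=3,sold=3 ship[2->3]=1 ship[1->2]=2 ship[0->1]=2 prod=4 -> [12 3 8 2]
Step 4: demand=3,sold=2 ship[2->3]=1 ship[1->2]=2 ship[0->1]=2 prod=4 -> [14 3 9 1]
Step 5: demand=3,sold=1 ship[2->3]=1 ship[1->2]=2 ship[0->1]=2 prod=4 -> [16 3 10 1]
Step 6: demand=3,sold=1 ship[2->3]=1 ship[1->2]=2 ship[0->1]=2 prod=4 -> [18 3 11 1]
Step 7: demand=3,sold=1 ship[2->3]=1 ship[1->2]=2 ship[0->1]=2 prod=4 -> [20 3 12 1]
Step 8: demand=3,sold=1 ship[2->3]=1 ship[1->2]=2 ship[0->1]=2 prod=4 -> [22 3 13 1]
Step 9: demand=3,sold=1 ship[2->3]=1 ship[1->2]=2 ship[0->1]=2 prod=4 -> [24 3 14 1]
Step 10: demand=3,sold=1 ship[2->3]=1 ship[1->2]=2 ship[0->1]=2 prod=4 -> [26 3 15 1]
Step 11: demand=3,sold=1 ship[2->3]=1 ship[1->2]=2 ship[0->1]=2 prod=4 -> [28 3 16 1]
Step 12: demand=3,sold=1 ship[2->3]=1 ship[1->2]=2 ship[0->1]=2 prod=4 -> [30 3 17 1]
First stockout at step 4

4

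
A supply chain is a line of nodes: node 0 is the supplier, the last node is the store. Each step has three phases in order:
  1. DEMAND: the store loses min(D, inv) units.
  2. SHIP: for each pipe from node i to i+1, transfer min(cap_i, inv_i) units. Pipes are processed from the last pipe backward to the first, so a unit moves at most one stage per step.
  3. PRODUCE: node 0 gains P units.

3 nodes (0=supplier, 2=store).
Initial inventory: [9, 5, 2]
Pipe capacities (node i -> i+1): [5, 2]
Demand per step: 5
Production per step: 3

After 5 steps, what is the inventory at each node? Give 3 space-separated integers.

Step 1: demand=5,sold=2 ship[1->2]=2 ship[0->1]=5 prod=3 -> inv=[7 8 2]
Step 2: demand=5,sold=2 ship[1->2]=2 ship[0->1]=5 prod=3 -> inv=[5 11 2]
Step 3: demand=5,sold=2 ship[1->2]=2 ship[0->1]=5 prod=3 -> inv=[3 14 2]
Step 4: demand=5,sold=2 ship[1->2]=2 ship[0->1]=3 prod=3 -> inv=[3 15 2]
Step 5: demand=5,sold=2 ship[1->2]=2 ship[0->1]=3 prod=3 -> inv=[3 16 2]

3 16 2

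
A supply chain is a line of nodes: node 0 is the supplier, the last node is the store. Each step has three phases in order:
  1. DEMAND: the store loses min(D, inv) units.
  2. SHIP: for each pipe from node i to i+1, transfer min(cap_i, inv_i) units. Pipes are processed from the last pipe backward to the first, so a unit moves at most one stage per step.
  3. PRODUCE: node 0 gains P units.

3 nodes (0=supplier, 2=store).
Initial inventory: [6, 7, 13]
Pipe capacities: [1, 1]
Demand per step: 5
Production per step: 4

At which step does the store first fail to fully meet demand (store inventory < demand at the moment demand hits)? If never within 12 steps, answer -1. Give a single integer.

Step 1: demand=5,sold=5 ship[1->2]=1 ship[0->1]=1 prod=4 -> [9 7 9]
Step 2: demand=5,sold=5 ship[1->2]=1 ship[0->1]=1 prod=4 -> [12 7 5]
Step 3: demand=5,sold=5 ship[1->2]=1 ship[0->1]=1 prod=4 -> [15 7 1]
Step 4: demand=5,sold=1 ship[1->2]=1 ship[0->1]=1 prod=4 -> [18 7 1]
Step 5: demand=5,sold=1 ship[1->2]=1 ship[0->1]=1 prod=4 -> [21 7 1]
Step 6: demand=5,sold=1 ship[1->2]=1 ship[0->1]=1 prod=4 -> [24 7 1]
Step 7: demand=5,sold=1 ship[1->2]=1 ship[0->1]=1 prod=4 -> [27 7 1]
Step 8: demand=5,sold=1 ship[1->2]=1 ship[0->1]=1 prod=4 -> [30 7 1]
Step 9: demand=5,sold=1 ship[1->2]=1 ship[0->1]=1 prod=4 -> [33 7 1]
Step 10: demand=5,sold=1 ship[1->2]=1 ship[0->1]=1 prod=4 -> [36 7 1]
Step 11: demand=5,sold=1 ship[1->2]=1 ship[0->1]=1 prod=4 -> [39 7 1]
Step 12: demand=5,sold=1 ship[1->2]=1 ship[0->1]=1 prod=4 -> [42 7 1]
First stockout at step 4

4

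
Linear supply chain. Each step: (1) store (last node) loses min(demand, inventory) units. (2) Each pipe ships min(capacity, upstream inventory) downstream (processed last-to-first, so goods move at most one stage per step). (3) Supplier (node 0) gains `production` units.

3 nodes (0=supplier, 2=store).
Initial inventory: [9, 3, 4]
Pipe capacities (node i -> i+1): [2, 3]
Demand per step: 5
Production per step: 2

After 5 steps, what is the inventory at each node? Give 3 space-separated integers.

Step 1: demand=5,sold=4 ship[1->2]=3 ship[0->1]=2 prod=2 -> inv=[9 2 3]
Step 2: demand=5,sold=3 ship[1->2]=2 ship[0->1]=2 prod=2 -> inv=[9 2 2]
Step 3: demand=5,sold=2 ship[1->2]=2 ship[0->1]=2 prod=2 -> inv=[9 2 2]
Step 4: demand=5,sold=2 ship[1->2]=2 ship[0->1]=2 prod=2 -> inv=[9 2 2]
Step 5: demand=5,sold=2 ship[1->2]=2 ship[0->1]=2 prod=2 -> inv=[9 2 2]

9 2 2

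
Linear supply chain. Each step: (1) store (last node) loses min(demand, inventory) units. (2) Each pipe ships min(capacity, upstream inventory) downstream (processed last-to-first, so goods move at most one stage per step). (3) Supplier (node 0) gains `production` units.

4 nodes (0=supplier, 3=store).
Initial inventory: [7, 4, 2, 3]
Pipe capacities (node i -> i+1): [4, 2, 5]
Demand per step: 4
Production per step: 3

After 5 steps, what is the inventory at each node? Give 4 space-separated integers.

Step 1: demand=4,sold=3 ship[2->3]=2 ship[1->2]=2 ship[0->1]=4 prod=3 -> inv=[6 6 2 2]
Step 2: demand=4,sold=2 ship[2->3]=2 ship[1->2]=2 ship[0->1]=4 prod=3 -> inv=[5 8 2 2]
Step 3: demand=4,sold=2 ship[2->3]=2 ship[1->2]=2 ship[0->1]=4 prod=3 -> inv=[4 10 2 2]
Step 4: demand=4,sold=2 ship[2->3]=2 ship[1->2]=2 ship[0->1]=4 prod=3 -> inv=[3 12 2 2]
Step 5: demand=4,sold=2 ship[2->3]=2 ship[1->2]=2 ship[0->1]=3 prod=3 -> inv=[3 13 2 2]

3 13 2 2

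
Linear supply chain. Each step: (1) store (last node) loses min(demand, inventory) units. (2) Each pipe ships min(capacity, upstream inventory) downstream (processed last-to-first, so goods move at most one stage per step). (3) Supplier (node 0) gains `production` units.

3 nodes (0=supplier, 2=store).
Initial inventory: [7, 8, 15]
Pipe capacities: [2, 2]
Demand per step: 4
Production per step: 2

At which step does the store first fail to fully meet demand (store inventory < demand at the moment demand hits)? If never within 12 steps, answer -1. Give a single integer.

Step 1: demand=4,sold=4 ship[1->2]=2 ship[0->1]=2 prod=2 -> [7 8 13]
Step 2: demand=4,sold=4 ship[1->2]=2 ship[0->1]=2 prod=2 -> [7 8 11]
Step 3: demand=4,sold=4 ship[1->2]=2 ship[0->1]=2 prod=2 -> [7 8 9]
Step 4: demand=4,sold=4 ship[1->2]=2 ship[0->1]=2 prod=2 -> [7 8 7]
Step 5: demand=4,sold=4 ship[1->2]=2 ship[0->1]=2 prod=2 -> [7 8 5]
Step 6: demand=4,sold=4 ship[1->2]=2 ship[0->1]=2 prod=2 -> [7 8 3]
Step 7: demand=4,sold=3 ship[1->2]=2 ship[0->1]=2 prod=2 -> [7 8 2]
Step 8: demand=4,sold=2 ship[1->2]=2 ship[0->1]=2 prod=2 -> [7 8 2]
Step 9: demand=4,sold=2 ship[1->2]=2 ship[0->1]=2 prod=2 -> [7 8 2]
Step 10: demand=4,sold=2 ship[1->2]=2 ship[0->1]=2 prod=2 -> [7 8 2]
Step 11: demand=4,sold=2 ship[1->2]=2 ship[0->1]=2 prod=2 -> [7 8 2]
Step 12: demand=4,sold=2 ship[1->2]=2 ship[0->1]=2 prod=2 -> [7 8 2]
First stockout at step 7

7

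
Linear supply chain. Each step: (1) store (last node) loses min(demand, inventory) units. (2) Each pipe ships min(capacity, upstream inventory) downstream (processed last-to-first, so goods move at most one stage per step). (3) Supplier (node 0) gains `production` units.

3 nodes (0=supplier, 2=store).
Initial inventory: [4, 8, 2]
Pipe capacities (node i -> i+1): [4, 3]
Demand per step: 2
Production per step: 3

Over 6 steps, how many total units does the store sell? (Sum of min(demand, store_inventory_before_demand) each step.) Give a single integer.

Step 1: sold=2 (running total=2) -> [3 9 3]
Step 2: sold=2 (running total=4) -> [3 9 4]
Step 3: sold=2 (running total=6) -> [3 9 5]
Step 4: sold=2 (running total=8) -> [3 9 6]
Step 5: sold=2 (running total=10) -> [3 9 7]
Step 6: sold=2 (running total=12) -> [3 9 8]

Answer: 12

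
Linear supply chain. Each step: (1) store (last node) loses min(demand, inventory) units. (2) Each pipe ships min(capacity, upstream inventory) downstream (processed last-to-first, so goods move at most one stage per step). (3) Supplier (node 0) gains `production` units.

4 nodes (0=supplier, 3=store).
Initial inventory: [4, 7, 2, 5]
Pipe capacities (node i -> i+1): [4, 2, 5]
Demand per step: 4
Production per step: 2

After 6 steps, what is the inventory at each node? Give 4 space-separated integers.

Step 1: demand=4,sold=4 ship[2->3]=2 ship[1->2]=2 ship[0->1]=4 prod=2 -> inv=[2 9 2 3]
Step 2: demand=4,sold=3 ship[2->3]=2 ship[1->2]=2 ship[0->1]=2 prod=2 -> inv=[2 9 2 2]
Step 3: demand=4,sold=2 ship[2->3]=2 ship[1->2]=2 ship[0->1]=2 prod=2 -> inv=[2 9 2 2]
Step 4: demand=4,sold=2 ship[2->3]=2 ship[1->2]=2 ship[0->1]=2 prod=2 -> inv=[2 9 2 2]
Step 5: demand=4,sold=2 ship[2->3]=2 ship[1->2]=2 ship[0->1]=2 prod=2 -> inv=[2 9 2 2]
Step 6: demand=4,sold=2 ship[2->3]=2 ship[1->2]=2 ship[0->1]=2 prod=2 -> inv=[2 9 2 2]

2 9 2 2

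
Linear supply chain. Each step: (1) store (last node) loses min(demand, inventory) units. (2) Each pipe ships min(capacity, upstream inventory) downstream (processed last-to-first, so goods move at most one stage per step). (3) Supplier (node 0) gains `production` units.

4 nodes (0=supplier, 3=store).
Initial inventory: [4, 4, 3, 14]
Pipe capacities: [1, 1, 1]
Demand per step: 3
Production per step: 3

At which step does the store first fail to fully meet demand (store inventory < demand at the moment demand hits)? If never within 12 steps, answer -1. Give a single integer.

Step 1: demand=3,sold=3 ship[2->3]=1 ship[1->2]=1 ship[0->1]=1 prod=3 -> [6 4 3 12]
Step 2: demand=3,sold=3 ship[2->3]=1 ship[1->2]=1 ship[0->1]=1 prod=3 -> [8 4 3 10]
Step 3: demand=3,sold=3 ship[2->3]=1 ship[1->2]=1 ship[0->1]=1 prod=3 -> [10 4 3 8]
Step 4: demand=3,sold=3 ship[2->3]=1 ship[1->2]=1 ship[0->1]=1 prod=3 -> [12 4 3 6]
Step 5: demand=3,sold=3 ship[2->3]=1 ship[1->2]=1 ship[0->1]=1 prod=3 -> [14 4 3 4]
Step 6: demand=3,sold=3 ship[2->3]=1 ship[1->2]=1 ship[0->1]=1 prod=3 -> [16 4 3 2]
Step 7: demand=3,sold=2 ship[2->3]=1 ship[1->2]=1 ship[0->1]=1 prod=3 -> [18 4 3 1]
Step 8: demand=3,sold=1 ship[2->3]=1 ship[1->2]=1 ship[0->1]=1 prod=3 -> [20 4 3 1]
Step 9: demand=3,sold=1 ship[2->3]=1 ship[1->2]=1 ship[0->1]=1 prod=3 -> [22 4 3 1]
Step 10: demand=3,sold=1 ship[2->3]=1 ship[1->2]=1 ship[0->1]=1 prod=3 -> [24 4 3 1]
Step 11: demand=3,sold=1 ship[2->3]=1 ship[1->2]=1 ship[0->1]=1 prod=3 -> [26 4 3 1]
Step 12: demand=3,sold=1 ship[2->3]=1 ship[1->2]=1 ship[0->1]=1 prod=3 -> [28 4 3 1]
First stockout at step 7

7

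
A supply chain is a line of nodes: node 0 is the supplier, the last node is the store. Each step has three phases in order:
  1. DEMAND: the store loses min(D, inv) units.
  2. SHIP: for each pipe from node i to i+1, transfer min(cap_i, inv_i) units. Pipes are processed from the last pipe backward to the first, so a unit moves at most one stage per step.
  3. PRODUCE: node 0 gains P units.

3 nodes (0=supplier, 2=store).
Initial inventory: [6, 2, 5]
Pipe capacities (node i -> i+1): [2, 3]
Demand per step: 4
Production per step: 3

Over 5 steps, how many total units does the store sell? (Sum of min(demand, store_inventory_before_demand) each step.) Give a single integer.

Step 1: sold=4 (running total=4) -> [7 2 3]
Step 2: sold=3 (running total=7) -> [8 2 2]
Step 3: sold=2 (running total=9) -> [9 2 2]
Step 4: sold=2 (running total=11) -> [10 2 2]
Step 5: sold=2 (running total=13) -> [11 2 2]

Answer: 13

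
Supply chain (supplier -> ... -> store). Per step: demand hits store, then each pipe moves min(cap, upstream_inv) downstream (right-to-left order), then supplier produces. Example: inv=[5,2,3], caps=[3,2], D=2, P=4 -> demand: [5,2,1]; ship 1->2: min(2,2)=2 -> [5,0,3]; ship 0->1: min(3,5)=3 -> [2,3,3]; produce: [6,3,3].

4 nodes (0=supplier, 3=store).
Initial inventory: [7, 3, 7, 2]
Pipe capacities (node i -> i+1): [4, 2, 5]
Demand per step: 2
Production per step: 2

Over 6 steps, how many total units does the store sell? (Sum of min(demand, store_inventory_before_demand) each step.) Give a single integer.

Answer: 12

Derivation:
Step 1: sold=2 (running total=2) -> [5 5 4 5]
Step 2: sold=2 (running total=4) -> [3 7 2 7]
Step 3: sold=2 (running total=6) -> [2 8 2 7]
Step 4: sold=2 (running total=8) -> [2 8 2 7]
Step 5: sold=2 (running total=10) -> [2 8 2 7]
Step 6: sold=2 (running total=12) -> [2 8 2 7]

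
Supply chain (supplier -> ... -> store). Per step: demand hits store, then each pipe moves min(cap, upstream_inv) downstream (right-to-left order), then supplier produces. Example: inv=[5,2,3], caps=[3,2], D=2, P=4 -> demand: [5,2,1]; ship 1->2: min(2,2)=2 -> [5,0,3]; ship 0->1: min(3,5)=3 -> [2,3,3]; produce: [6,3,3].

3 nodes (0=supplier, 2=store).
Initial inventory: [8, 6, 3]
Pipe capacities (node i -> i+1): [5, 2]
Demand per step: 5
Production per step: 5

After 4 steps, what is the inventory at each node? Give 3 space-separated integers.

Step 1: demand=5,sold=3 ship[1->2]=2 ship[0->1]=5 prod=5 -> inv=[8 9 2]
Step 2: demand=5,sold=2 ship[1->2]=2 ship[0->1]=5 prod=5 -> inv=[8 12 2]
Step 3: demand=5,sold=2 ship[1->2]=2 ship[0->1]=5 prod=5 -> inv=[8 15 2]
Step 4: demand=5,sold=2 ship[1->2]=2 ship[0->1]=5 prod=5 -> inv=[8 18 2]

8 18 2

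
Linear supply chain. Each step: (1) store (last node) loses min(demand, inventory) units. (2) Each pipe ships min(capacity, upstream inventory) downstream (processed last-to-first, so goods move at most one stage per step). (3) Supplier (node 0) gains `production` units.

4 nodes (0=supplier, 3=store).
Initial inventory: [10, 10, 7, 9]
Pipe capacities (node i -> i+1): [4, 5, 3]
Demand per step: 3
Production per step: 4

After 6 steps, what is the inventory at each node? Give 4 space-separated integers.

Step 1: demand=3,sold=3 ship[2->3]=3 ship[1->2]=5 ship[0->1]=4 prod=4 -> inv=[10 9 9 9]
Step 2: demand=3,sold=3 ship[2->3]=3 ship[1->2]=5 ship[0->1]=4 prod=4 -> inv=[10 8 11 9]
Step 3: demand=3,sold=3 ship[2->3]=3 ship[1->2]=5 ship[0->1]=4 prod=4 -> inv=[10 7 13 9]
Step 4: demand=3,sold=3 ship[2->3]=3 ship[1->2]=5 ship[0->1]=4 prod=4 -> inv=[10 6 15 9]
Step 5: demand=3,sold=3 ship[2->3]=3 ship[1->2]=5 ship[0->1]=4 prod=4 -> inv=[10 5 17 9]
Step 6: demand=3,sold=3 ship[2->3]=3 ship[1->2]=5 ship[0->1]=4 prod=4 -> inv=[10 4 19 9]

10 4 19 9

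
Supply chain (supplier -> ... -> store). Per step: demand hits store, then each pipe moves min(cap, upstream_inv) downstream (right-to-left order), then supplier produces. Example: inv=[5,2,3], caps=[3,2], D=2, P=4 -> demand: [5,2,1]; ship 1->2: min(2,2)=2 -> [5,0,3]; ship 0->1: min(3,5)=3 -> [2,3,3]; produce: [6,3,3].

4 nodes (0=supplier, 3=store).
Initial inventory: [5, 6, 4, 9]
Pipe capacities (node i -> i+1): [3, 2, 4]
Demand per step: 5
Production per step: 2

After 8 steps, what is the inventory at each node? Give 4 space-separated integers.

Step 1: demand=5,sold=5 ship[2->3]=4 ship[1->2]=2 ship[0->1]=3 prod=2 -> inv=[4 7 2 8]
Step 2: demand=5,sold=5 ship[2->3]=2 ship[1->2]=2 ship[0->1]=3 prod=2 -> inv=[3 8 2 5]
Step 3: demand=5,sold=5 ship[2->3]=2 ship[1->2]=2 ship[0->1]=3 prod=2 -> inv=[2 9 2 2]
Step 4: demand=5,sold=2 ship[2->3]=2 ship[1->2]=2 ship[0->1]=2 prod=2 -> inv=[2 9 2 2]
Step 5: demand=5,sold=2 ship[2->3]=2 ship[1->2]=2 ship[0->1]=2 prod=2 -> inv=[2 9 2 2]
Step 6: demand=5,sold=2 ship[2->3]=2 ship[1->2]=2 ship[0->1]=2 prod=2 -> inv=[2 9 2 2]
Step 7: demand=5,sold=2 ship[2->3]=2 ship[1->2]=2 ship[0->1]=2 prod=2 -> inv=[2 9 2 2]
Step 8: demand=5,sold=2 ship[2->3]=2 ship[1->2]=2 ship[0->1]=2 prod=2 -> inv=[2 9 2 2]

2 9 2 2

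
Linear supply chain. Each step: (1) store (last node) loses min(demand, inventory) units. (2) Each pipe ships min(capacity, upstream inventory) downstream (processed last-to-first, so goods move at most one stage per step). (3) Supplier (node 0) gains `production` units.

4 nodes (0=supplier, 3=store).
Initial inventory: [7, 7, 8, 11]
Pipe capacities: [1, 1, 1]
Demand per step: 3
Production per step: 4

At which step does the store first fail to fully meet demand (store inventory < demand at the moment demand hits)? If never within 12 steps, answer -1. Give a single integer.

Step 1: demand=3,sold=3 ship[2->3]=1 ship[1->2]=1 ship[0->1]=1 prod=4 -> [10 7 8 9]
Step 2: demand=3,sold=3 ship[2->3]=1 ship[1->2]=1 ship[0->1]=1 prod=4 -> [13 7 8 7]
Step 3: demand=3,sold=3 ship[2->3]=1 ship[1->2]=1 ship[0->1]=1 prod=4 -> [16 7 8 5]
Step 4: demand=3,sold=3 ship[2->3]=1 ship[1->2]=1 ship[0->1]=1 prod=4 -> [19 7 8 3]
Step 5: demand=3,sold=3 ship[2->3]=1 ship[1->2]=1 ship[0->1]=1 prod=4 -> [22 7 8 1]
Step 6: demand=3,sold=1 ship[2->3]=1 ship[1->2]=1 ship[0->1]=1 prod=4 -> [25 7 8 1]
Step 7: demand=3,sold=1 ship[2->3]=1 ship[1->2]=1 ship[0->1]=1 prod=4 -> [28 7 8 1]
Step 8: demand=3,sold=1 ship[2->3]=1 ship[1->2]=1 ship[0->1]=1 prod=4 -> [31 7 8 1]
Step 9: demand=3,sold=1 ship[2->3]=1 ship[1->2]=1 ship[0->1]=1 prod=4 -> [34 7 8 1]
Step 10: demand=3,sold=1 ship[2->3]=1 ship[1->2]=1 ship[0->1]=1 prod=4 -> [37 7 8 1]
Step 11: demand=3,sold=1 ship[2->3]=1 ship[1->2]=1 ship[0->1]=1 prod=4 -> [40 7 8 1]
Step 12: demand=3,sold=1 ship[2->3]=1 ship[1->2]=1 ship[0->1]=1 prod=4 -> [43 7 8 1]
First stockout at step 6

6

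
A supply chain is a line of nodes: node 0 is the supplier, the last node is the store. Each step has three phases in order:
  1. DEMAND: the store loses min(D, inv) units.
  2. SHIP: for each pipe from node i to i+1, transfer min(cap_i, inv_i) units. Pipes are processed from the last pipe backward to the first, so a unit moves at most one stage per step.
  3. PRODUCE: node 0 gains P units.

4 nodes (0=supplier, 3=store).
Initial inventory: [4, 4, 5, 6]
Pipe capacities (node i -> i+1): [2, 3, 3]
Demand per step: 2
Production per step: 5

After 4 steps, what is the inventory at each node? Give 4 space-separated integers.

Step 1: demand=2,sold=2 ship[2->3]=3 ship[1->2]=3 ship[0->1]=2 prod=5 -> inv=[7 3 5 7]
Step 2: demand=2,sold=2 ship[2->3]=3 ship[1->2]=3 ship[0->1]=2 prod=5 -> inv=[10 2 5 8]
Step 3: demand=2,sold=2 ship[2->3]=3 ship[1->2]=2 ship[0->1]=2 prod=5 -> inv=[13 2 4 9]
Step 4: demand=2,sold=2 ship[2->3]=3 ship[1->2]=2 ship[0->1]=2 prod=5 -> inv=[16 2 3 10]

16 2 3 10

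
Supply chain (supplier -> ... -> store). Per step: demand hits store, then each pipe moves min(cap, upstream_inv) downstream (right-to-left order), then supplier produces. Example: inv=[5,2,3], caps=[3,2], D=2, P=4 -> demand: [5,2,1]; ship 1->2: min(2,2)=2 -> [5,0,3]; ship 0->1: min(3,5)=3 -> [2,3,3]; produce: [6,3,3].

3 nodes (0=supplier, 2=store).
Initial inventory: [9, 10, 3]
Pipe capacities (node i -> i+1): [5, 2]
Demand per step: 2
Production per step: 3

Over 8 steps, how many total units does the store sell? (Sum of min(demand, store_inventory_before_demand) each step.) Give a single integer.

Answer: 16

Derivation:
Step 1: sold=2 (running total=2) -> [7 13 3]
Step 2: sold=2 (running total=4) -> [5 16 3]
Step 3: sold=2 (running total=6) -> [3 19 3]
Step 4: sold=2 (running total=8) -> [3 20 3]
Step 5: sold=2 (running total=10) -> [3 21 3]
Step 6: sold=2 (running total=12) -> [3 22 3]
Step 7: sold=2 (running total=14) -> [3 23 3]
Step 8: sold=2 (running total=16) -> [3 24 3]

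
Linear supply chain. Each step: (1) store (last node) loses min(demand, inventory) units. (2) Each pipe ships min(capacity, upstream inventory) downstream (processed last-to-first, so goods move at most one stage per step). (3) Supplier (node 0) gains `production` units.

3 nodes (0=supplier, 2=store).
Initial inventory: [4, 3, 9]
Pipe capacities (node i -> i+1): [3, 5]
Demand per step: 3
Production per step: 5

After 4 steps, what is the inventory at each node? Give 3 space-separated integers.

Step 1: demand=3,sold=3 ship[1->2]=3 ship[0->1]=3 prod=5 -> inv=[6 3 9]
Step 2: demand=3,sold=3 ship[1->2]=3 ship[0->1]=3 prod=5 -> inv=[8 3 9]
Step 3: demand=3,sold=3 ship[1->2]=3 ship[0->1]=3 prod=5 -> inv=[10 3 9]
Step 4: demand=3,sold=3 ship[1->2]=3 ship[0->1]=3 prod=5 -> inv=[12 3 9]

12 3 9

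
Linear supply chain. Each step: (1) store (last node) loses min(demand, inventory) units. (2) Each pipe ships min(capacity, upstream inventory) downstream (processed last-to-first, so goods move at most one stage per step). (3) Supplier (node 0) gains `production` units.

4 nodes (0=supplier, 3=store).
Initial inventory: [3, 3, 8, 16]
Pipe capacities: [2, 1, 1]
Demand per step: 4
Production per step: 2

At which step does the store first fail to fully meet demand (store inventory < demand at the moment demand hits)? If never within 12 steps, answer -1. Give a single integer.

Step 1: demand=4,sold=4 ship[2->3]=1 ship[1->2]=1 ship[0->1]=2 prod=2 -> [3 4 8 13]
Step 2: demand=4,sold=4 ship[2->3]=1 ship[1->2]=1 ship[0->1]=2 prod=2 -> [3 5 8 10]
Step 3: demand=4,sold=4 ship[2->3]=1 ship[1->2]=1 ship[0->1]=2 prod=2 -> [3 6 8 7]
Step 4: demand=4,sold=4 ship[2->3]=1 ship[1->2]=1 ship[0->1]=2 prod=2 -> [3 7 8 4]
Step 5: demand=4,sold=4 ship[2->3]=1 ship[1->2]=1 ship[0->1]=2 prod=2 -> [3 8 8 1]
Step 6: demand=4,sold=1 ship[2->3]=1 ship[1->2]=1 ship[0->1]=2 prod=2 -> [3 9 8 1]
Step 7: demand=4,sold=1 ship[2->3]=1 ship[1->2]=1 ship[0->1]=2 prod=2 -> [3 10 8 1]
Step 8: demand=4,sold=1 ship[2->3]=1 ship[1->2]=1 ship[0->1]=2 prod=2 -> [3 11 8 1]
Step 9: demand=4,sold=1 ship[2->3]=1 ship[1->2]=1 ship[0->1]=2 prod=2 -> [3 12 8 1]
Step 10: demand=4,sold=1 ship[2->3]=1 ship[1->2]=1 ship[0->1]=2 prod=2 -> [3 13 8 1]
Step 11: demand=4,sold=1 ship[2->3]=1 ship[1->2]=1 ship[0->1]=2 prod=2 -> [3 14 8 1]
Step 12: demand=4,sold=1 ship[2->3]=1 ship[1->2]=1 ship[0->1]=2 prod=2 -> [3 15 8 1]
First stockout at step 6

6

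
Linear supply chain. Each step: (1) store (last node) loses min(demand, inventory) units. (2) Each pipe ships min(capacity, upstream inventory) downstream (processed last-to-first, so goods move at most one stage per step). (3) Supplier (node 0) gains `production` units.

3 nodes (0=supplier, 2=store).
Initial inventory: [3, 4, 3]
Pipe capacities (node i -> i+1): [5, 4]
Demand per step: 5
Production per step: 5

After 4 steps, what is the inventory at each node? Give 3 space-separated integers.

Step 1: demand=5,sold=3 ship[1->2]=4 ship[0->1]=3 prod=5 -> inv=[5 3 4]
Step 2: demand=5,sold=4 ship[1->2]=3 ship[0->1]=5 prod=5 -> inv=[5 5 3]
Step 3: demand=5,sold=3 ship[1->2]=4 ship[0->1]=5 prod=5 -> inv=[5 6 4]
Step 4: demand=5,sold=4 ship[1->2]=4 ship[0->1]=5 prod=5 -> inv=[5 7 4]

5 7 4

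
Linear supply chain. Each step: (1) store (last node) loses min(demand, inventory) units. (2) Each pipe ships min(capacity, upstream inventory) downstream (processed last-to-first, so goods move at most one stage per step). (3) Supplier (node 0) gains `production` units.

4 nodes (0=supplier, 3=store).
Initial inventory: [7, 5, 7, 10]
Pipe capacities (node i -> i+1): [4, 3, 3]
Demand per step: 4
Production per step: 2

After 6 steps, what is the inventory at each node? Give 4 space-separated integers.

Step 1: demand=4,sold=4 ship[2->3]=3 ship[1->2]=3 ship[0->1]=4 prod=2 -> inv=[5 6 7 9]
Step 2: demand=4,sold=4 ship[2->3]=3 ship[1->2]=3 ship[0->1]=4 prod=2 -> inv=[3 7 7 8]
Step 3: demand=4,sold=4 ship[2->3]=3 ship[1->2]=3 ship[0->1]=3 prod=2 -> inv=[2 7 7 7]
Step 4: demand=4,sold=4 ship[2->3]=3 ship[1->2]=3 ship[0->1]=2 prod=2 -> inv=[2 6 7 6]
Step 5: demand=4,sold=4 ship[2->3]=3 ship[1->2]=3 ship[0->1]=2 prod=2 -> inv=[2 5 7 5]
Step 6: demand=4,sold=4 ship[2->3]=3 ship[1->2]=3 ship[0->1]=2 prod=2 -> inv=[2 4 7 4]

2 4 7 4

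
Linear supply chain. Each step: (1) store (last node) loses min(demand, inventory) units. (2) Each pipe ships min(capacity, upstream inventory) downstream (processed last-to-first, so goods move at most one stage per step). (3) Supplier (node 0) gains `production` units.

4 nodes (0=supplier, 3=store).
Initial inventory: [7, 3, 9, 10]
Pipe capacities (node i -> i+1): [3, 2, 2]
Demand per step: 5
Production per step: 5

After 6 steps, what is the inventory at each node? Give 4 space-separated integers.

Step 1: demand=5,sold=5 ship[2->3]=2 ship[1->2]=2 ship[0->1]=3 prod=5 -> inv=[9 4 9 7]
Step 2: demand=5,sold=5 ship[2->3]=2 ship[1->2]=2 ship[0->1]=3 prod=5 -> inv=[11 5 9 4]
Step 3: demand=5,sold=4 ship[2->3]=2 ship[1->2]=2 ship[0->1]=3 prod=5 -> inv=[13 6 9 2]
Step 4: demand=5,sold=2 ship[2->3]=2 ship[1->2]=2 ship[0->1]=3 prod=5 -> inv=[15 7 9 2]
Step 5: demand=5,sold=2 ship[2->3]=2 ship[1->2]=2 ship[0->1]=3 prod=5 -> inv=[17 8 9 2]
Step 6: demand=5,sold=2 ship[2->3]=2 ship[1->2]=2 ship[0->1]=3 prod=5 -> inv=[19 9 9 2]

19 9 9 2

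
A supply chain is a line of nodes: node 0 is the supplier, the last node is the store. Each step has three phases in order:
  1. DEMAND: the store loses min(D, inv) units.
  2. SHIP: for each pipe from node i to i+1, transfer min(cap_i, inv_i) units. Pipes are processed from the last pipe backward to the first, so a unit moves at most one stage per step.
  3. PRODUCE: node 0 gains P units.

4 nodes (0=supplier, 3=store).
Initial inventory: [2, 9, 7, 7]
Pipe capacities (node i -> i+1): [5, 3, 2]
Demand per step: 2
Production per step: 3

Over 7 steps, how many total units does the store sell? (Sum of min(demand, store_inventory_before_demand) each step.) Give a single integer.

Answer: 14

Derivation:
Step 1: sold=2 (running total=2) -> [3 8 8 7]
Step 2: sold=2 (running total=4) -> [3 8 9 7]
Step 3: sold=2 (running total=6) -> [3 8 10 7]
Step 4: sold=2 (running total=8) -> [3 8 11 7]
Step 5: sold=2 (running total=10) -> [3 8 12 7]
Step 6: sold=2 (running total=12) -> [3 8 13 7]
Step 7: sold=2 (running total=14) -> [3 8 14 7]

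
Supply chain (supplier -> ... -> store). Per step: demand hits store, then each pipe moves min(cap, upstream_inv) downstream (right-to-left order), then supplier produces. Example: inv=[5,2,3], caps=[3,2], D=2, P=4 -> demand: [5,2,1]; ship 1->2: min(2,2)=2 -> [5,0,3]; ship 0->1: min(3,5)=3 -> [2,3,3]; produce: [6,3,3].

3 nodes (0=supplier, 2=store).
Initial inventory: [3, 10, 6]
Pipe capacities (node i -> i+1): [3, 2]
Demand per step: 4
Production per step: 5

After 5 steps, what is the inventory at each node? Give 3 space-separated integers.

Step 1: demand=4,sold=4 ship[1->2]=2 ship[0->1]=3 prod=5 -> inv=[5 11 4]
Step 2: demand=4,sold=4 ship[1->2]=2 ship[0->1]=3 prod=5 -> inv=[7 12 2]
Step 3: demand=4,sold=2 ship[1->2]=2 ship[0->1]=3 prod=5 -> inv=[9 13 2]
Step 4: demand=4,sold=2 ship[1->2]=2 ship[0->1]=3 prod=5 -> inv=[11 14 2]
Step 5: demand=4,sold=2 ship[1->2]=2 ship[0->1]=3 prod=5 -> inv=[13 15 2]

13 15 2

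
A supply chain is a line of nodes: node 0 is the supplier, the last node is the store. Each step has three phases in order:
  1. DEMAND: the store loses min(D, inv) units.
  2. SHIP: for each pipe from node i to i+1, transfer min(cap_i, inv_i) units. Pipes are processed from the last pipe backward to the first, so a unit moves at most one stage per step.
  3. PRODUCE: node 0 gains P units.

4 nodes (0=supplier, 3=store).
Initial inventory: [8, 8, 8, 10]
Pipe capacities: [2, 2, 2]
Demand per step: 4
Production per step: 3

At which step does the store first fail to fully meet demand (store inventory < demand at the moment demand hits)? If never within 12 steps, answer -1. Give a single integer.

Step 1: demand=4,sold=4 ship[2->3]=2 ship[1->2]=2 ship[0->1]=2 prod=3 -> [9 8 8 8]
Step 2: demand=4,sold=4 ship[2->3]=2 ship[1->2]=2 ship[0->1]=2 prod=3 -> [10 8 8 6]
Step 3: demand=4,sold=4 ship[2->3]=2 ship[1->2]=2 ship[0->1]=2 prod=3 -> [11 8 8 4]
Step 4: demand=4,sold=4 ship[2->3]=2 ship[1->2]=2 ship[0->1]=2 prod=3 -> [12 8 8 2]
Step 5: demand=4,sold=2 ship[2->3]=2 ship[1->2]=2 ship[0->1]=2 prod=3 -> [13 8 8 2]
Step 6: demand=4,sold=2 ship[2->3]=2 ship[1->2]=2 ship[0->1]=2 prod=3 -> [14 8 8 2]
Step 7: demand=4,sold=2 ship[2->3]=2 ship[1->2]=2 ship[0->1]=2 prod=3 -> [15 8 8 2]
Step 8: demand=4,sold=2 ship[2->3]=2 ship[1->2]=2 ship[0->1]=2 prod=3 -> [16 8 8 2]
Step 9: demand=4,sold=2 ship[2->3]=2 ship[1->2]=2 ship[0->1]=2 prod=3 -> [17 8 8 2]
Step 10: demand=4,sold=2 ship[2->3]=2 ship[1->2]=2 ship[0->1]=2 prod=3 -> [18 8 8 2]
Step 11: demand=4,sold=2 ship[2->3]=2 ship[1->2]=2 ship[0->1]=2 prod=3 -> [19 8 8 2]
Step 12: demand=4,sold=2 ship[2->3]=2 ship[1->2]=2 ship[0->1]=2 prod=3 -> [20 8 8 2]
First stockout at step 5

5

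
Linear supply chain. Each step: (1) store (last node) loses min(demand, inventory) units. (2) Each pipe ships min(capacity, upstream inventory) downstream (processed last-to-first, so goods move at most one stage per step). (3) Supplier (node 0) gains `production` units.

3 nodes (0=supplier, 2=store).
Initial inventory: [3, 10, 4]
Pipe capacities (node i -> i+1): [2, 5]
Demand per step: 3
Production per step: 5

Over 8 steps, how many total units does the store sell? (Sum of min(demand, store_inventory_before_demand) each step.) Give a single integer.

Step 1: sold=3 (running total=3) -> [6 7 6]
Step 2: sold=3 (running total=6) -> [9 4 8]
Step 3: sold=3 (running total=9) -> [12 2 9]
Step 4: sold=3 (running total=12) -> [15 2 8]
Step 5: sold=3 (running total=15) -> [18 2 7]
Step 6: sold=3 (running total=18) -> [21 2 6]
Step 7: sold=3 (running total=21) -> [24 2 5]
Step 8: sold=3 (running total=24) -> [27 2 4]

Answer: 24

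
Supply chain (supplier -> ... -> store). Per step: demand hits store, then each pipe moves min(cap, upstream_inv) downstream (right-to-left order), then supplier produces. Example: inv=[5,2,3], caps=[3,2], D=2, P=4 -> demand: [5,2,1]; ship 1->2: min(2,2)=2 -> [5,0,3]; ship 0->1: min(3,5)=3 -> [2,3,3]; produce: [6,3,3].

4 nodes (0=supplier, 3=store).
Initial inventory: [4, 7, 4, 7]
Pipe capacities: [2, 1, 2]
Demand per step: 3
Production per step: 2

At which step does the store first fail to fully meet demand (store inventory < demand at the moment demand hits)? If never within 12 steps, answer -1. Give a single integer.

Step 1: demand=3,sold=3 ship[2->3]=2 ship[1->2]=1 ship[0->1]=2 prod=2 -> [4 8 3 6]
Step 2: demand=3,sold=3 ship[2->3]=2 ship[1->2]=1 ship[0->1]=2 prod=2 -> [4 9 2 5]
Step 3: demand=3,sold=3 ship[2->3]=2 ship[1->2]=1 ship[0->1]=2 prod=2 -> [4 10 1 4]
Step 4: demand=3,sold=3 ship[2->3]=1 ship[1->2]=1 ship[0->1]=2 prod=2 -> [4 11 1 2]
Step 5: demand=3,sold=2 ship[2->3]=1 ship[1->2]=1 ship[0->1]=2 prod=2 -> [4 12 1 1]
Step 6: demand=3,sold=1 ship[2->3]=1 ship[1->2]=1 ship[0->1]=2 prod=2 -> [4 13 1 1]
Step 7: demand=3,sold=1 ship[2->3]=1 ship[1->2]=1 ship[0->1]=2 prod=2 -> [4 14 1 1]
Step 8: demand=3,sold=1 ship[2->3]=1 ship[1->2]=1 ship[0->1]=2 prod=2 -> [4 15 1 1]
Step 9: demand=3,sold=1 ship[2->3]=1 ship[1->2]=1 ship[0->1]=2 prod=2 -> [4 16 1 1]
Step 10: demand=3,sold=1 ship[2->3]=1 ship[1->2]=1 ship[0->1]=2 prod=2 -> [4 17 1 1]
Step 11: demand=3,sold=1 ship[2->3]=1 ship[1->2]=1 ship[0->1]=2 prod=2 -> [4 18 1 1]
Step 12: demand=3,sold=1 ship[2->3]=1 ship[1->2]=1 ship[0->1]=2 prod=2 -> [4 19 1 1]
First stockout at step 5

5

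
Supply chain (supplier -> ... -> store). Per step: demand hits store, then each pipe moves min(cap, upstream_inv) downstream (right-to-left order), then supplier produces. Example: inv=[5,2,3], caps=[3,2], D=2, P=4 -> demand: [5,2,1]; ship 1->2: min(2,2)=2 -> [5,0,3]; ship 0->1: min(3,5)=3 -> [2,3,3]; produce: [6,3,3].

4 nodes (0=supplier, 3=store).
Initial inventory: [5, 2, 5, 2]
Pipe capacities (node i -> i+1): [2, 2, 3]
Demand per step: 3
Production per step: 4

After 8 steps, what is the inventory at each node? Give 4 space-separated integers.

Step 1: demand=3,sold=2 ship[2->3]=3 ship[1->2]=2 ship[0->1]=2 prod=4 -> inv=[7 2 4 3]
Step 2: demand=3,sold=3 ship[2->3]=3 ship[1->2]=2 ship[0->1]=2 prod=4 -> inv=[9 2 3 3]
Step 3: demand=3,sold=3 ship[2->3]=3 ship[1->2]=2 ship[0->1]=2 prod=4 -> inv=[11 2 2 3]
Step 4: demand=3,sold=3 ship[2->3]=2 ship[1->2]=2 ship[0->1]=2 prod=4 -> inv=[13 2 2 2]
Step 5: demand=3,sold=2 ship[2->3]=2 ship[1->2]=2 ship[0->1]=2 prod=4 -> inv=[15 2 2 2]
Step 6: demand=3,sold=2 ship[2->3]=2 ship[1->2]=2 ship[0->1]=2 prod=4 -> inv=[17 2 2 2]
Step 7: demand=3,sold=2 ship[2->3]=2 ship[1->2]=2 ship[0->1]=2 prod=4 -> inv=[19 2 2 2]
Step 8: demand=3,sold=2 ship[2->3]=2 ship[1->2]=2 ship[0->1]=2 prod=4 -> inv=[21 2 2 2]

21 2 2 2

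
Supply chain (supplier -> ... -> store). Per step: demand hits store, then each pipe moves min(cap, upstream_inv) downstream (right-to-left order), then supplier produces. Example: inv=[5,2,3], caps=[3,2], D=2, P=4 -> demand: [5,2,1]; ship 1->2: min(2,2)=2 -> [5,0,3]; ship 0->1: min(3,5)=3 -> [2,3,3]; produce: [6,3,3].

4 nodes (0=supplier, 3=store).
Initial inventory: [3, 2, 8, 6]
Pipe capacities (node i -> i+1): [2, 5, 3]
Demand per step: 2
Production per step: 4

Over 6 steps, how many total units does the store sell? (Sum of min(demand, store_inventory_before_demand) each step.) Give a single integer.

Answer: 12

Derivation:
Step 1: sold=2 (running total=2) -> [5 2 7 7]
Step 2: sold=2 (running total=4) -> [7 2 6 8]
Step 3: sold=2 (running total=6) -> [9 2 5 9]
Step 4: sold=2 (running total=8) -> [11 2 4 10]
Step 5: sold=2 (running total=10) -> [13 2 3 11]
Step 6: sold=2 (running total=12) -> [15 2 2 12]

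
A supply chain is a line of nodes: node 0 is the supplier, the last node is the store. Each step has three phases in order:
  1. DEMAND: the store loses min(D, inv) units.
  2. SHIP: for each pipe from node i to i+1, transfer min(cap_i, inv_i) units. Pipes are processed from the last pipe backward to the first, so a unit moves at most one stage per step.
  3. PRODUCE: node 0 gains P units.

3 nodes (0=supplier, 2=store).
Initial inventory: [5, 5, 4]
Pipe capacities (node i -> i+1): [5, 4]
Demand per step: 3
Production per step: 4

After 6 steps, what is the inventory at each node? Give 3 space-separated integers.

Step 1: demand=3,sold=3 ship[1->2]=4 ship[0->1]=5 prod=4 -> inv=[4 6 5]
Step 2: demand=3,sold=3 ship[1->2]=4 ship[0->1]=4 prod=4 -> inv=[4 6 6]
Step 3: demand=3,sold=3 ship[1->2]=4 ship[0->1]=4 prod=4 -> inv=[4 6 7]
Step 4: demand=3,sold=3 ship[1->2]=4 ship[0->1]=4 prod=4 -> inv=[4 6 8]
Step 5: demand=3,sold=3 ship[1->2]=4 ship[0->1]=4 prod=4 -> inv=[4 6 9]
Step 6: demand=3,sold=3 ship[1->2]=4 ship[0->1]=4 prod=4 -> inv=[4 6 10]

4 6 10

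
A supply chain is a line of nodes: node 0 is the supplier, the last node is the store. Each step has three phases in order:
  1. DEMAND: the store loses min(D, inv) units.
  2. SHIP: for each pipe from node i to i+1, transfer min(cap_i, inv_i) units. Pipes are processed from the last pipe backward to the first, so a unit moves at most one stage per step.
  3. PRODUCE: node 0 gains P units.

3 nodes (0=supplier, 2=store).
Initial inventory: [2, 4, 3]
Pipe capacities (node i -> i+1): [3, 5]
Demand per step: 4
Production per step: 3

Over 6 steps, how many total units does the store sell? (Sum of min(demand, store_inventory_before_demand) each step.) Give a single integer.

Answer: 18

Derivation:
Step 1: sold=3 (running total=3) -> [3 2 4]
Step 2: sold=4 (running total=7) -> [3 3 2]
Step 3: sold=2 (running total=9) -> [3 3 3]
Step 4: sold=3 (running total=12) -> [3 3 3]
Step 5: sold=3 (running total=15) -> [3 3 3]
Step 6: sold=3 (running total=18) -> [3 3 3]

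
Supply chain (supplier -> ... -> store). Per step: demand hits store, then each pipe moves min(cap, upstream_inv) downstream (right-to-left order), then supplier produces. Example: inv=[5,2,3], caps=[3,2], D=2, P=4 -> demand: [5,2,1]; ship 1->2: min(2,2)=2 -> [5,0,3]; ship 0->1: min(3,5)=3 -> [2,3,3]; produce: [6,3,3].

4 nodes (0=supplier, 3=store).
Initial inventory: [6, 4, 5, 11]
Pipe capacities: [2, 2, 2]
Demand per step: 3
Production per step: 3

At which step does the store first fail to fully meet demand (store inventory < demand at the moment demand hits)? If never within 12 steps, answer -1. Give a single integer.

Step 1: demand=3,sold=3 ship[2->3]=2 ship[1->2]=2 ship[0->1]=2 prod=3 -> [7 4 5 10]
Step 2: demand=3,sold=3 ship[2->3]=2 ship[1->2]=2 ship[0->1]=2 prod=3 -> [8 4 5 9]
Step 3: demand=3,sold=3 ship[2->3]=2 ship[1->2]=2 ship[0->1]=2 prod=3 -> [9 4 5 8]
Step 4: demand=3,sold=3 ship[2->3]=2 ship[1->2]=2 ship[0->1]=2 prod=3 -> [10 4 5 7]
Step 5: demand=3,sold=3 ship[2->3]=2 ship[1->2]=2 ship[0->1]=2 prod=3 -> [11 4 5 6]
Step 6: demand=3,sold=3 ship[2->3]=2 ship[1->2]=2 ship[0->1]=2 prod=3 -> [12 4 5 5]
Step 7: demand=3,sold=3 ship[2->3]=2 ship[1->2]=2 ship[0->1]=2 prod=3 -> [13 4 5 4]
Step 8: demand=3,sold=3 ship[2->3]=2 ship[1->2]=2 ship[0->1]=2 prod=3 -> [14 4 5 3]
Step 9: demand=3,sold=3 ship[2->3]=2 ship[1->2]=2 ship[0->1]=2 prod=3 -> [15 4 5 2]
Step 10: demand=3,sold=2 ship[2->3]=2 ship[1->2]=2 ship[0->1]=2 prod=3 -> [16 4 5 2]
Step 11: demand=3,sold=2 ship[2->3]=2 ship[1->2]=2 ship[0->1]=2 prod=3 -> [17 4 5 2]
Step 12: demand=3,sold=2 ship[2->3]=2 ship[1->2]=2 ship[0->1]=2 prod=3 -> [18 4 5 2]
First stockout at step 10

10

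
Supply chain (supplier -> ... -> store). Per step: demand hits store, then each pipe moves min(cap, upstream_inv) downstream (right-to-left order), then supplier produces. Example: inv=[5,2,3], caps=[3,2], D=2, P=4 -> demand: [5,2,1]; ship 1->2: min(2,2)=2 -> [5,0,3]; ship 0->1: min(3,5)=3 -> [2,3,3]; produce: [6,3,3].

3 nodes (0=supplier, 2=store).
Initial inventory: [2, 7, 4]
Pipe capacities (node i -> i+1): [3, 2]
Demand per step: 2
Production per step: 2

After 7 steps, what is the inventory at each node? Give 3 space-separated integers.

Step 1: demand=2,sold=2 ship[1->2]=2 ship[0->1]=2 prod=2 -> inv=[2 7 4]
Step 2: demand=2,sold=2 ship[1->2]=2 ship[0->1]=2 prod=2 -> inv=[2 7 4]
Step 3: demand=2,sold=2 ship[1->2]=2 ship[0->1]=2 prod=2 -> inv=[2 7 4]
Step 4: demand=2,sold=2 ship[1->2]=2 ship[0->1]=2 prod=2 -> inv=[2 7 4]
Step 5: demand=2,sold=2 ship[1->2]=2 ship[0->1]=2 prod=2 -> inv=[2 7 4]
Step 6: demand=2,sold=2 ship[1->2]=2 ship[0->1]=2 prod=2 -> inv=[2 7 4]
Step 7: demand=2,sold=2 ship[1->2]=2 ship[0->1]=2 prod=2 -> inv=[2 7 4]

2 7 4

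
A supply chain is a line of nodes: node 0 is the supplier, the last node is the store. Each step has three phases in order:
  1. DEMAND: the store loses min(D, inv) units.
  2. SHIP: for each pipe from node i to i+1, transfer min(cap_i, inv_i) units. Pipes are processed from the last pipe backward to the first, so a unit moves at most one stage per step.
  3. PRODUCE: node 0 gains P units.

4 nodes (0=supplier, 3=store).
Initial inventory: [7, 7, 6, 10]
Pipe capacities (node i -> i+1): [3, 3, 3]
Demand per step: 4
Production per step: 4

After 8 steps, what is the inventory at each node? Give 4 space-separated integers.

Step 1: demand=4,sold=4 ship[2->3]=3 ship[1->2]=3 ship[0->1]=3 prod=4 -> inv=[8 7 6 9]
Step 2: demand=4,sold=4 ship[2->3]=3 ship[1->2]=3 ship[0->1]=3 prod=4 -> inv=[9 7 6 8]
Step 3: demand=4,sold=4 ship[2->3]=3 ship[1->2]=3 ship[0->1]=3 prod=4 -> inv=[10 7 6 7]
Step 4: demand=4,sold=4 ship[2->3]=3 ship[1->2]=3 ship[0->1]=3 prod=4 -> inv=[11 7 6 6]
Step 5: demand=4,sold=4 ship[2->3]=3 ship[1->2]=3 ship[0->1]=3 prod=4 -> inv=[12 7 6 5]
Step 6: demand=4,sold=4 ship[2->3]=3 ship[1->2]=3 ship[0->1]=3 prod=4 -> inv=[13 7 6 4]
Step 7: demand=4,sold=4 ship[2->3]=3 ship[1->2]=3 ship[0->1]=3 prod=4 -> inv=[14 7 6 3]
Step 8: demand=4,sold=3 ship[2->3]=3 ship[1->2]=3 ship[0->1]=3 prod=4 -> inv=[15 7 6 3]

15 7 6 3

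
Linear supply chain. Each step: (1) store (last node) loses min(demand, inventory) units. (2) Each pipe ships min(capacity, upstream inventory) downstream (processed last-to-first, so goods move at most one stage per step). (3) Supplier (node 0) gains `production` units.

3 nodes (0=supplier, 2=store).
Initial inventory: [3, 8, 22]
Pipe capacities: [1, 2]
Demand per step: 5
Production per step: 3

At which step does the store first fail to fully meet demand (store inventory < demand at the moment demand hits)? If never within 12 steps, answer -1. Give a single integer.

Step 1: demand=5,sold=5 ship[1->2]=2 ship[0->1]=1 prod=3 -> [5 7 19]
Step 2: demand=5,sold=5 ship[1->2]=2 ship[0->1]=1 prod=3 -> [7 6 16]
Step 3: demand=5,sold=5 ship[1->2]=2 ship[0->1]=1 prod=3 -> [9 5 13]
Step 4: demand=5,sold=5 ship[1->2]=2 ship[0->1]=1 prod=3 -> [11 4 10]
Step 5: demand=5,sold=5 ship[1->2]=2 ship[0->1]=1 prod=3 -> [13 3 7]
Step 6: demand=5,sold=5 ship[1->2]=2 ship[0->1]=1 prod=3 -> [15 2 4]
Step 7: demand=5,sold=4 ship[1->2]=2 ship[0->1]=1 prod=3 -> [17 1 2]
Step 8: demand=5,sold=2 ship[1->2]=1 ship[0->1]=1 prod=3 -> [19 1 1]
Step 9: demand=5,sold=1 ship[1->2]=1 ship[0->1]=1 prod=3 -> [21 1 1]
Step 10: demand=5,sold=1 ship[1->2]=1 ship[0->1]=1 prod=3 -> [23 1 1]
Step 11: demand=5,sold=1 ship[1->2]=1 ship[0->1]=1 prod=3 -> [25 1 1]
Step 12: demand=5,sold=1 ship[1->2]=1 ship[0->1]=1 prod=3 -> [27 1 1]
First stockout at step 7

7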